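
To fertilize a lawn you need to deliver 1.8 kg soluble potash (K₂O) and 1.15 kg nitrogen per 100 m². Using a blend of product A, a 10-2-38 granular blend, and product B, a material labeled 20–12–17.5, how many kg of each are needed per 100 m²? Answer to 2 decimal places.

With a, b = kg per 100 m² of product A and product B:
K₂O: 0.38·a + 0.175·b = 1.8
N: 0.1·a + 0.2·b = 1.15
Eliminate a: (row1) − 0.38/0.1·(row2) → -0.585·b = -2.57, so b = 4.39316.
Back-substitute: a = (1.8 − 0.175·4.39316) / 0.38 = 2.71368.

2.71 kg product A, 4.39 kg product B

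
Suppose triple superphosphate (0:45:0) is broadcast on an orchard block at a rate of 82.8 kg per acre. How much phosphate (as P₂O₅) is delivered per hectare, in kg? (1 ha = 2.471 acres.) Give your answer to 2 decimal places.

P₂O₅ per acre = 82.8 × 45% = 37.26 kg.
Convert to per hectare: 37.26 × 2.471 = 92.0695 kg.

92.07 kg P₂O₅ per hectare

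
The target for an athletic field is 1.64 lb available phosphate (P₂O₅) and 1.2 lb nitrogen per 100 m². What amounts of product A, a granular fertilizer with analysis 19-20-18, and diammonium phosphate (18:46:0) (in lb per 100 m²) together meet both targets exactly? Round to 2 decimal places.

5.00 lb product A, 1.39 lb diammonium phosphate

Per-100 m² balance (a = product A, b = diammonium phosphate):
P₂O₅: 0.2·a + 0.46·b = 1.64
N: 0.19·a + 0.18·b = 1.2
Solving simultaneously: a = 4.99611, b = 1.393.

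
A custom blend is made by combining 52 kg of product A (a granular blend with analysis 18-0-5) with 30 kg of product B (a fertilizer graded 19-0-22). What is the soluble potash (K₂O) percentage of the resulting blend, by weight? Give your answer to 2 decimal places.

Total mass = 52 + 30 = 82 kg.
K₂O mass = 5%×52 + 22%×30 = 9.2 kg.
% K₂O = 9.2 / 82 = 11.2195%.

11.22% K₂O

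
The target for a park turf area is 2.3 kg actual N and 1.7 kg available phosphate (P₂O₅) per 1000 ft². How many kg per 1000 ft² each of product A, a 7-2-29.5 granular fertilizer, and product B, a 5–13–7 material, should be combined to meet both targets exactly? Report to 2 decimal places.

Let a = kg of product A, b = kg of product B (per 1000 ft²).
N: 0.07·a + 0.05·b = 2.3
P₂O₅: 0.02·a + 0.13·b = 1.7
From row1: a = (2.3 − 0.05·b) / 0.07.
Into row2: 0.02·(2.3 − 0.05·b)/0.07 + 0.13·b = 1.7 → b = 9.01235, a = 26.4198.

26.42 kg product A, 9.01 kg product B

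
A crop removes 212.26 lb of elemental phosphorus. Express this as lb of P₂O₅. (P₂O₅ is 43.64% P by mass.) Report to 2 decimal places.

486.39 lb P₂O₅

P₂O₅ = 212.26 / 0.4364 = 486.389 lb.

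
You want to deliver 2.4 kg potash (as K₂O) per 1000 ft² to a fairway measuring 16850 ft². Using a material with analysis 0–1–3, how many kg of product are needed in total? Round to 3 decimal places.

Product per 1000 ft² = 2.4 / 3% = 80 kg.
Total product = 80 × 16850 / 1000 = 1348 kg.

1348.000 kg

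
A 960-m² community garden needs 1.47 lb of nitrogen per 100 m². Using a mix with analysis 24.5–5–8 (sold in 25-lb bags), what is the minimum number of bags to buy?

Product per 100 m² = 1.47 / 24.5% = 6 lb.
Total product = 6 × 960 / 100 = 57.6 lb.
Bags = ⌈57.6 / 25⌉ = 3.

3 bags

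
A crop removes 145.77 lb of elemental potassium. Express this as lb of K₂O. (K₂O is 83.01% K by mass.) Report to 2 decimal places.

175.61 lb K₂O

K₂O = 145.77 / 0.8301 = 175.605 lb.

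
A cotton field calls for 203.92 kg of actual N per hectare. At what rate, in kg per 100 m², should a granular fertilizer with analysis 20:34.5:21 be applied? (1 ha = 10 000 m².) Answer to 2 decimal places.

10.20 kg of product per hundred sq m

Product per hectare = 203.92 / 20% = 1019.6 kg.
Convert to per 100 m²: 1019.6 × 0.01 = 10.196 kg.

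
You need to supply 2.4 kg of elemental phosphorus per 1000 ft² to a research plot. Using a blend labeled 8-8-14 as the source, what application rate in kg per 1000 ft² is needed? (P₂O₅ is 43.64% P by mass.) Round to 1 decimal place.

68.7 kg of product per thousand sq ft

As P₂O₅: 2.4 / 0.4364 = 5.49954 kg per 1000 ft².
Product per 1000 ft² = 5.49954 / 8% = 68.7443 kg.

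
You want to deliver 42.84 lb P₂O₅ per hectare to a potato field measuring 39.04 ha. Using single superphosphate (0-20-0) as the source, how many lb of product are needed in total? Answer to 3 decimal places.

Product per hectare = 42.84 / 20% = 214.2 lb.
Total product = 214.2 × 39.04 = 8362.368 lb.

8362.368 lb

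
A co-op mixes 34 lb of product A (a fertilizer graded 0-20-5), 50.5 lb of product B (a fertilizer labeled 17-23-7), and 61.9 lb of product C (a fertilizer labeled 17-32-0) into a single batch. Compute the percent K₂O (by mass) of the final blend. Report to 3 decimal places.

3.576% K₂O

Total mass = 34 + 50.5 + 61.9 = 146.4 lb.
K₂O mass = 5%×34 + 7%×50.5 + 0%×61.9 = 5.235 lb.
% K₂O = 5.235 / 146.4 = 3.57582%.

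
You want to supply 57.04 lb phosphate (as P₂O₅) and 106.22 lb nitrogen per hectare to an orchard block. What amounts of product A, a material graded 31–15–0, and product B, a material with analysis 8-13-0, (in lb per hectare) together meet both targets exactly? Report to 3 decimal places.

Per-hectare balance (a = product A, b = product B):
P₂O₅: 0.15·a + 0.13·b = 57.04
N: 0.31·a + 0.08·b = 106.22
From row1: a = (57.04 − 0.13·b) / 0.15.
Into row2: 0.31·(57.04 − 0.13·b)/0.15 + 0.08·b = 106.22 → b = 61.8163, a = 326.6926.

326.693 lb product A, 61.816 lb product B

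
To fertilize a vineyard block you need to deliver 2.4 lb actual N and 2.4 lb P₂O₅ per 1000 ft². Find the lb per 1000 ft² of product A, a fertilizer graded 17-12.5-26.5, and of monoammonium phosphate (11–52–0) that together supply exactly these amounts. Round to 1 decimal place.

Let a = lb of product A, b = lb of monoammonium phosphate (per 1000 ft²).
N: 0.17·a + 0.11·b = 2.4
P₂O₅: 0.125·a + 0.52·b = 2.4
From row1: a = (2.4 − 0.11·b) / 0.17.
Into row2: 0.125·(2.4 − 0.11·b)/0.17 + 0.52·b = 2.4 → b = 1.44675, a = 13.1815.

13.2 lb product A, 1.4 lb monoammonium phosphate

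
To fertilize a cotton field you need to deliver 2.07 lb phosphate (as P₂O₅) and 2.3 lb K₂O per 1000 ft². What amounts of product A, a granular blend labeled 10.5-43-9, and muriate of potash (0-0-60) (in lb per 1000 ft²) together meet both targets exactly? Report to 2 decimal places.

4.81 lb product A, 3.11 lb muriate of potash

With a, b = lb per 1000 ft² of product A and muriate of potash:
P₂O₅: 0.43·a + 0·b = 2.07
K₂O: 0.09·a + 0.6·b = 2.3
Solving simultaneously: a = 4.81395, b = 3.11124.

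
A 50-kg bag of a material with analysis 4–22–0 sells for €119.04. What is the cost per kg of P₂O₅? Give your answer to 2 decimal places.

P₂O₅ in bag = 50 × 22% = 11 kg.
Cost per kg P₂O₅ = €119.04 / 11 = €10.8218.

€10.82 per kg P₂O₅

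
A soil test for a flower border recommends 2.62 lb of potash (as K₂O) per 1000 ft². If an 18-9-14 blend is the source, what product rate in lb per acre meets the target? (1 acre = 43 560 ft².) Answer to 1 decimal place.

Product per 1000 ft² = 2.62 / 14% = 18.7143 lb.
Convert to per acre: 18.7143 × 43.56 = 815.194 lb.

815.2 lb of product per acre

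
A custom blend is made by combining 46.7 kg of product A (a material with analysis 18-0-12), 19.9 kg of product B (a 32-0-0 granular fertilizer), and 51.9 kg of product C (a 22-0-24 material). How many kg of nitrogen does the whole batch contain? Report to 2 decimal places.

26.19 kg N

N mass = 18%×46.7 + 32%×19.9 + 22%×51.9 = 26.192 kg.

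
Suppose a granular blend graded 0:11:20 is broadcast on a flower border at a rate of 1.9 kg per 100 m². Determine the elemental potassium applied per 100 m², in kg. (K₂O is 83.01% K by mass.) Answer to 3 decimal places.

K₂O per 100 m² = 1.9 × 20% = 0.38 kg.
Elemental K = 0.38 × 0.8301 = 0.315438 kg per 100 m².

0.315 kg K per hundred sq m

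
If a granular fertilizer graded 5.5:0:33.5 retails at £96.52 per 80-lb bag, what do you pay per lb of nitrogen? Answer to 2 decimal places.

N in bag = 80 × 5.5% = 4.4 lb.
Cost per lb N = £96.52 / 4.4 = £21.9364.

£21.94 per lb N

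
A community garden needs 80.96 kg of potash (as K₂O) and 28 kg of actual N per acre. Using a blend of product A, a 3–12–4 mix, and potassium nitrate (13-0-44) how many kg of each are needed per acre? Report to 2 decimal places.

Let a = kg of product A, b = kg of potassium nitrate (per acre).
K₂O: 0.04·a + 0.44·b = 80.96
N: 0.03·a + 0.13·b = 28
Eliminate b: (row1) − 0.44/0.13·(row2) → -0.0615385·a = -13.8092, so a = 224.4.
Then b = (28 − 0.03·224.4) / 0.13 = 163.6.

224.40 kg product A, 163.60 kg potassium nitrate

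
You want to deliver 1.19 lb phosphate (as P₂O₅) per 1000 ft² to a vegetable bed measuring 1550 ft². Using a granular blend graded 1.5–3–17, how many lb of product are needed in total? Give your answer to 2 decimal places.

61.48 lb

Product per 1000 ft² = 1.19 / 3% = 39.6667 lb.
Total product = 39.6667 × 1550 / 1000 = 61.4833 lb.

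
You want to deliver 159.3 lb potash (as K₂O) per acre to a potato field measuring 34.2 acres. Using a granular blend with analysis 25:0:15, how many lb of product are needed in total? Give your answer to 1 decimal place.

36320.4 lb

Product per acre = 159.3 / 15% = 1062 lb.
Total product = 1062 × 34.2 = 36320.4 lb.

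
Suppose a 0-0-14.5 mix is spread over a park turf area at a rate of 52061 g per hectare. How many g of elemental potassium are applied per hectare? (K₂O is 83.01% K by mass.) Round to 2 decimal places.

6266.30 g K per hectare

K₂O per hectare = 52061 × 14.5% = 7548.85 g.
Elemental K = 7548.85 × 0.8301 = 6266.296 g per hectare.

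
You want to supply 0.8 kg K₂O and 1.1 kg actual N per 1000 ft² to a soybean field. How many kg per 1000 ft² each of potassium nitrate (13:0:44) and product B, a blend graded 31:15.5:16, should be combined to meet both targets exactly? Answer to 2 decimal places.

Per-1000 ft² balance (a = potassium nitrate, b = product B):
K₂O: 0.44·a + 0.16·b = 0.8
N: 0.13·a + 0.31·b = 1.1
Eliminate b: (row1) − 0.16/0.31·(row2) → 0.372903·a = 0.232258, so a = 0.622837.
Then b = (1.1 − 0.13·0.622837) / 0.31 = 3.2872.

0.62 kg potassium nitrate, 3.29 kg product B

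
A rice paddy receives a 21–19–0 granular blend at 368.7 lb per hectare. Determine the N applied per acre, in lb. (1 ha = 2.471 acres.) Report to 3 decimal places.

nitrogen per hectare = 368.7 × 21% = 77.427 lb.
Convert to per acre: 77.427 × 0.404694 = 31.3343 lb.

31.334 lb N per acre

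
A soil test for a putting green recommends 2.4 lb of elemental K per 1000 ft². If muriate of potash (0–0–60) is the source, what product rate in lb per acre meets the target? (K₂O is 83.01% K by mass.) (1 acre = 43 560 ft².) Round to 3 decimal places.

As K₂O: 2.4 / 0.8301 = 2.89122 lb per 1000 ft².
Product per 1000 ft² = 2.89122 / 60% = 4.8187 lb.
Convert to per acre: 4.8187 × 43.56 = 209.9024 lb.

209.902 lb of product per acre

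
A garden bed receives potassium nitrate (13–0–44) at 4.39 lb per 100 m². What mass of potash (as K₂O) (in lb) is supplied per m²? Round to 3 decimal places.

0.019 lb K₂O per sq m

K₂O per 100 m² = 4.39 × 44% = 1.9316 lb.
Convert to per m²: 1.9316 × 0.01 = 0.019316 lb.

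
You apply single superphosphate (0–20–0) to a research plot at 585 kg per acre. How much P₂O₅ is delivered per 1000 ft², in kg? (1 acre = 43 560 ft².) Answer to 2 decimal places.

2.69 kg P₂O₅ per thousand sq ft

P₂O₅ per acre = 585 × 20% = 117 kg.
Convert to per 1000 ft²: 117 × 0.0229568 = 2.68595 kg.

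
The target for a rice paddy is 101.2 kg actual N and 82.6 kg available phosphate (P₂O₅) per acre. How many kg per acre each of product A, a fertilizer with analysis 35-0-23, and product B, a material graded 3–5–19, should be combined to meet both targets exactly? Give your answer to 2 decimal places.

Per-acre balance (a = product A, b = product B):
N: 0.35·a + 0.03·b = 101.2
P₂O₅: 0·a + 0.05·b = 82.6
Solving simultaneously: a = 147.543, b = 1652.

147.54 kg product A, 1652.00 kg product B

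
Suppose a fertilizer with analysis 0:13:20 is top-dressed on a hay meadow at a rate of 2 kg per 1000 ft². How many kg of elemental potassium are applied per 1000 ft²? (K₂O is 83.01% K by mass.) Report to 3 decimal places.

K₂O per 1000 ft² = 2 × 20% = 0.4 kg.
Elemental K = 0.4 × 0.8301 = 0.33204 kg per 1000 ft².

0.332 kg K per thousand sq ft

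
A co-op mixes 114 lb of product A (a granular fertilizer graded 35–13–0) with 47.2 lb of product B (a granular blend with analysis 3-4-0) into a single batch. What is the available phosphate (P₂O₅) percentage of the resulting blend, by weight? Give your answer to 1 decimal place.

Total mass = 114 + 47.2 = 161.2 lb.
P₂O₅ mass = 13%×114 + 4%×47.2 = 16.708 lb.
% P₂O₅ = 16.708 / 161.2 = 10.3648%.

10.4% P₂O₅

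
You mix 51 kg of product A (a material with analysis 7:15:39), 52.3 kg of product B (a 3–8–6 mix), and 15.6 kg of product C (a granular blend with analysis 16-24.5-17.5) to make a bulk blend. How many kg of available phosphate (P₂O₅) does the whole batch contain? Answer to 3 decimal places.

P₂O₅ mass = 15%×51 + 8%×52.3 + 24.5%×15.6 = 15.656 kg.

15.656 kg P₂O₅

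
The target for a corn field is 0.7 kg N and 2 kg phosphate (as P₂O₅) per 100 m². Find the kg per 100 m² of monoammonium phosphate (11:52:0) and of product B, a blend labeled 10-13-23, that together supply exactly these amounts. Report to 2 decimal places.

With a, b = kg per 100 m² of monoammonium phosphate and product B:
N: 0.11·a + 0.1·b = 0.7
P₂O₅: 0.52·a + 0.13·b = 2
Eliminate a: (row1) − 0.11/0.52·(row2) → 0.0725·b = 0.276923, so b = 3.81963.
Back-substitute: a = (0.7 − 0.1·3.81963) / 0.11 = 2.89125.

2.89 kg monoammonium phosphate, 3.82 kg product B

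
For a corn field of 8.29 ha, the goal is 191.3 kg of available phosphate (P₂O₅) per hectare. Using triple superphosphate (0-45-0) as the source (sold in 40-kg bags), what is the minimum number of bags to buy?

Product per hectare = 191.3 / 45% = 425.111 kg.
Total product = 425.111 × 8.29 = 3524.17 kg.
Bags = ⌈3524.17 / 40⌉ = 89.

89 bags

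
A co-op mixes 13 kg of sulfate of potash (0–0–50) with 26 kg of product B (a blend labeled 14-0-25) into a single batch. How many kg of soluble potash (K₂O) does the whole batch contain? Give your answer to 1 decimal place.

13.0 kg K₂O

K₂O mass = 50%×13 + 25%×26 = 13 kg.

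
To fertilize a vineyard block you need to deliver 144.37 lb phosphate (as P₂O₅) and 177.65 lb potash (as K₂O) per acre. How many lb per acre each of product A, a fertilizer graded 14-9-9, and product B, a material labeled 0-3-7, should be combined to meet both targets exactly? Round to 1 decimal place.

Let a = lb of product A, b = lb of product B (per acre).
P₂O₅: 0.09·a + 0.03·b = 144.37
K₂O: 0.09·a + 0.07·b = 177.65
Eliminate a: (row1) − 0.09/0.09·(row2) → -0.04·b = -33.28, so b = 832.
Back-substitute: a = (144.37 − 0.03·832) / 0.09 = 1326.78.

1326.8 lb product A, 832.0 lb product B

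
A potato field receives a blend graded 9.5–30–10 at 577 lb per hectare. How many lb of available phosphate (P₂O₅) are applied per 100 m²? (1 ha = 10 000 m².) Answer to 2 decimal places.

P₂O₅ per hectare = 577 × 30% = 173.1 lb.
Convert to per 100 m²: 173.1 × 0.01 = 1.731 lb.

1.73 lb P₂O₅ per hundred sq m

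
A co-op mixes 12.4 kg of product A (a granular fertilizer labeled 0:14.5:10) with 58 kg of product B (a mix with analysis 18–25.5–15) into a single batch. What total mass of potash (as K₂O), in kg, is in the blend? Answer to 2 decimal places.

K₂O mass = 10%×12.4 + 15%×58 = 9.94 kg.

9.94 kg K₂O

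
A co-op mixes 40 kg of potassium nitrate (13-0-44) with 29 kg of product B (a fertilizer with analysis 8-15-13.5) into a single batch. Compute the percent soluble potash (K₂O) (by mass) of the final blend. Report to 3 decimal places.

31.181% K₂O

Total mass = 40 + 29 = 69 kg.
K₂O mass = 44%×40 + 13.5%×29 = 21.515 kg.
% K₂O = 21.515 / 69 = 31.1812%.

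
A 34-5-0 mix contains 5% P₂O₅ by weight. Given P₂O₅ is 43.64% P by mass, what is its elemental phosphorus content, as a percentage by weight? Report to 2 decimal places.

%P = 5 × 0.4364 = 2.182%.

2.18% P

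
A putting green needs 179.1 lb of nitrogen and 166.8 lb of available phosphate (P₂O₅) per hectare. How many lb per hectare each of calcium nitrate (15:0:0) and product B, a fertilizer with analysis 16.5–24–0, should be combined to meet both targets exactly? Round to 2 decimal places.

429.50 lb calcium nitrate, 695.00 lb product B

With a, b = lb per hectare of calcium nitrate and product B:
N: 0.15·a + 0.165·b = 179.1
P₂O₅: 0·a + 0.24·b = 166.8
Solving simultaneously: a = 429.5, b = 695.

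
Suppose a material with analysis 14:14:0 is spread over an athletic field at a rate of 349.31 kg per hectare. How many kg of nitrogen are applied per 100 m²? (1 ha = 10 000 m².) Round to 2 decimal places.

0.49 kg N per hundred sq m

nitrogen per hectare = 349.31 × 14% = 48.9034 kg.
Convert to per 100 m²: 48.9034 × 0.01 = 0.489034 kg.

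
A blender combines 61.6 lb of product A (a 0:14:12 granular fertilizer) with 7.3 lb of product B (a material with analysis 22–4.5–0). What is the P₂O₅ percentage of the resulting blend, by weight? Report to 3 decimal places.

12.993% P₂O₅

Total mass = 61.6 + 7.3 = 68.9 lb.
P₂O₅ mass = 14%×61.6 + 4.5%×7.3 = 8.9525 lb.
% P₂O₅ = 8.9525 / 68.9 = 12.99347%.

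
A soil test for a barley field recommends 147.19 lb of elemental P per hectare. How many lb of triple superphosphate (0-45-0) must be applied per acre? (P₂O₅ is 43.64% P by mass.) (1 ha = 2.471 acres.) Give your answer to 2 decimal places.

303.33 lb of product per acre

As P₂O₅: 147.19 / 0.4364 = 337.282 lb per hectare.
Product per hectare = 337.282 / 45% = 749.516 lb.
Convert to per acre: 749.516 × 0.404694 = 303.325 lb.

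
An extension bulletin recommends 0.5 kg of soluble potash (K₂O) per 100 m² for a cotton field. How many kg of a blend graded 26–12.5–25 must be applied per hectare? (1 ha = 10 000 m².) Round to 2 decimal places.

Product per 100 m² = 0.5 / 25% = 2 kg.
Convert to per hectare: 2 × 100 = 200 kg.

200.00 kg of product per hectare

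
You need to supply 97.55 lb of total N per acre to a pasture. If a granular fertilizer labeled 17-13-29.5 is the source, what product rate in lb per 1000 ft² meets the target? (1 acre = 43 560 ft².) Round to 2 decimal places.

13.17 lb of product per thousand sq ft

Product per acre = 97.55 / 17% = 573.824 lb.
Convert to per 1000 ft²: 573.824 × 0.0229568 = 13.1732 lb.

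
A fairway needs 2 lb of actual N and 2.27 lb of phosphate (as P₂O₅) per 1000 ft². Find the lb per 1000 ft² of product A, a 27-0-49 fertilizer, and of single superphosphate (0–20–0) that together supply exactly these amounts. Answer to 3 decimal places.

Let a = lb of product A, b = lb of single superphosphate (per 1000 ft²).
N: 0.27·a + 0·b = 2
P₂O₅: 0·a + 0.2·b = 2.27
Solving simultaneously: a = 7.40741, b = 11.35.

7.407 lb product A, 11.350 lb single superphosphate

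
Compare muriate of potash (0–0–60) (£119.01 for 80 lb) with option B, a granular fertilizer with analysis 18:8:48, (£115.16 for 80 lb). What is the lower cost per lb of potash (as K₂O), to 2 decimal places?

£2.48 per lb K₂O (muriate of potash)

muriate of potash: K₂O per bag = 80 × 60% = 48 lb; cost = 119.01 / 48 = £2.4794/lb K₂O.
option B: K₂O per bag = 80 × 48% = 38.4 lb; cost = 115.16 / 38.4 = £2.9990/lb K₂O.
muriate of potash is cheaper.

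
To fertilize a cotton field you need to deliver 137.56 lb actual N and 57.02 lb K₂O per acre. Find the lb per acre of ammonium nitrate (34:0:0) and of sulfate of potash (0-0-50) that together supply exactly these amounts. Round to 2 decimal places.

With a, b = lb per acre of ammonium nitrate and sulfate of potash:
N: 0.34·a + 0·b = 137.56
K₂O: 0·a + 0.5·b = 57.02
Solving simultaneously: a = 404.588, b = 114.04.

404.59 lb ammonium nitrate, 114.04 lb sulfate of potash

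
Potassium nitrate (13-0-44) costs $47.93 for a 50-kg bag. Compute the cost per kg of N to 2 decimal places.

$7.37 per kg N

N in bag = 50 × 13% = 6.5 kg.
Cost per kg N = $47.93 / 6.5 = $7.3738.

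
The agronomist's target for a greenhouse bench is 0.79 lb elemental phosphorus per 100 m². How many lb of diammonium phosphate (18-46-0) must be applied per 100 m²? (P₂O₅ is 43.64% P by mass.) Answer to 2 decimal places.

As P₂O₅: 0.79 / 0.4364 = 1.81027 lb per 100 m².
Product per 100 m² = 1.81027 / 46% = 3.93536 lb.

3.94 lb of product per hundred sq m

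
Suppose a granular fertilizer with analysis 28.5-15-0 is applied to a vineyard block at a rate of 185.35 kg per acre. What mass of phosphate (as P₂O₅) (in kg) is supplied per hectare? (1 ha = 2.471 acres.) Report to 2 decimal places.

68.70 kg P₂O₅ per hectare

P₂O₅ per acre = 185.35 × 15% = 27.8025 kg.
Convert to per hectare: 27.8025 × 2.471 = 68.69998 kg.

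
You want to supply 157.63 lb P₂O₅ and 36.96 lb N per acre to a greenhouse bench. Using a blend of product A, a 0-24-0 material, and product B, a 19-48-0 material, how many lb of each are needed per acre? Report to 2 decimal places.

267.74 lb product A, 194.53 lb product B

Let a = lb of product A, b = lb of product B (per acre).
P₂O₅: 0.24·a + 0.48·b = 157.63
N: 0·a + 0.19·b = 36.96
Solving simultaneously: a = 267.739, b = 194.526.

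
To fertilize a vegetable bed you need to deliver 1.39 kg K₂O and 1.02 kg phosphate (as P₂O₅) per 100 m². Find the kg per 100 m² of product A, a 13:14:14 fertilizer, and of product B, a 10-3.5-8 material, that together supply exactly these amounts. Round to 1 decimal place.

Let a = kg of product A, b = kg of product B (per 100 m²).
K₂O: 0.14·a + 0.08·b = 1.39
P₂O₅: 0.14·a + 0.035·b = 1.02
Solving simultaneously: a = 5.23016, b = 8.22222.

5.2 kg product A, 8.2 kg product B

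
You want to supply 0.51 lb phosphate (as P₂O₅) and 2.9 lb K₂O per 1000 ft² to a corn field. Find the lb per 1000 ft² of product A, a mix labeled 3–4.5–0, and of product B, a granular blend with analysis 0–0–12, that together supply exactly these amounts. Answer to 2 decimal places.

11.33 lb product A, 24.17 lb product B

Per-1000 ft² balance (a = product A, b = product B):
P₂O₅: 0.045·a + 0·b = 0.51
K₂O: 0·a + 0.12·b = 2.9
Solving simultaneously: a = 11.3333, b = 24.1667.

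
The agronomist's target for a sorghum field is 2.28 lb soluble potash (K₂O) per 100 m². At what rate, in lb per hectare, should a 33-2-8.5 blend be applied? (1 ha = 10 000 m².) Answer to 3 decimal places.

2682.353 lb of product per hectare

Product per 100 m² = 2.28 / 8.5% = 26.8235 lb.
Convert to per hectare: 26.8235 × 100 = 2682.3529 lb.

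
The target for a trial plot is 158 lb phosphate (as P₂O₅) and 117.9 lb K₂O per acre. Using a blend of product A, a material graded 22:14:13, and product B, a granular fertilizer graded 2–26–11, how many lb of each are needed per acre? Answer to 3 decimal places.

With a, b = lb per acre of product A and product B:
P₂O₅: 0.14·a + 0.26·b = 158
K₂O: 0.13·a + 0.11·b = 117.9
Eliminate a: (row1) − 0.14/0.13·(row2) → 0.141538·b = 31.0308, so b = 219.2391.
Back-substitute: a = (158 − 0.26·219.2391) / 0.14 = 721.41304.

721.413 lb product A, 219.239 lb product B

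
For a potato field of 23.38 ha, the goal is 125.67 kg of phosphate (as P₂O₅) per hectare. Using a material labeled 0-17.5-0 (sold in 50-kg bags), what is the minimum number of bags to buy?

336 bags

Product per hectare = 125.67 / 17.5% = 718.114 kg.
Total product = 718.114 × 23.38 = 16789.5 kg.
Bags = ⌈16789.5 / 50⌉ = 336.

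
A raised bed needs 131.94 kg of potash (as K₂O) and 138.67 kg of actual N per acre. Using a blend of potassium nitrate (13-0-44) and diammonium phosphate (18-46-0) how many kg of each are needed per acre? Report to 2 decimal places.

299.86 kg potassium nitrate, 553.82 kg diammonium phosphate

Let a = kg of potassium nitrate, b = kg of diammonium phosphate (per acre).
K₂O: 0.44·a + 0·b = 131.94
N: 0.13·a + 0.18·b = 138.67
From row1: a = (131.94 − 0·b) / 0.44.
Into row2: 0.13·(131.94 − 0·b)/0.44 + 0.18·b = 138.67 → b = 553.821, a = 299.864.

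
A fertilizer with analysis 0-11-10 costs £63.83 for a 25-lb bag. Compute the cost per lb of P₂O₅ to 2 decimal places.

P₂O₅ in bag = 25 × 11% = 2.75 lb.
Cost per lb P₂O₅ = £63.83 / 2.75 = £23.2109.

£23.21 per lb P₂O₅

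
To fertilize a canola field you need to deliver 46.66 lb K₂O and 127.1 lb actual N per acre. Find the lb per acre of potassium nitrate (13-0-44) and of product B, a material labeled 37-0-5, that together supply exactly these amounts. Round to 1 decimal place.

69.8 lb potassium nitrate, 319.0 lb product B

Let a = lb of potassium nitrate, b = lb of product B (per acre).
K₂O: 0.44·a + 0.05·b = 46.66
N: 0.13·a + 0.37·b = 127.1
Eliminate b: (row1) − 0.05/0.37·(row2) → 0.422432·a = 29.4843, so a = 69.7965.
Then b = (127.1 − 0.13·69.7965) / 0.37 = 318.99.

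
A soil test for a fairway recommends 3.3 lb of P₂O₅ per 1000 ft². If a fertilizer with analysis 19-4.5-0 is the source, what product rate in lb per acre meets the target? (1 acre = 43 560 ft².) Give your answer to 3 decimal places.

3194.400 lb of product per acre

Product per 1000 ft² = 3.3 / 4.5% = 73.3333 lb.
Convert to per acre: 73.3333 × 43.56 = 3194.4 lb.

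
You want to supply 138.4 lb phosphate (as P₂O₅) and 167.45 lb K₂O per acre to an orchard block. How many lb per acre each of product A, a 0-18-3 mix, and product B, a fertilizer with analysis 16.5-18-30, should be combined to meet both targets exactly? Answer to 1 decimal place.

Per-acre balance (a = product A, b = product B):
P₂O₅: 0.18·a + 0.18·b = 138.4
K₂O: 0.03·a + 0.3·b = 167.45
Eliminate b: (row1) − 0.18/0.3·(row2) → 0.162·a = 37.93, so a = 234.136.
Then b = (167.45 − 0.03·234.136) / 0.3 = 534.753.

234.1 lb product A, 534.8 lb product B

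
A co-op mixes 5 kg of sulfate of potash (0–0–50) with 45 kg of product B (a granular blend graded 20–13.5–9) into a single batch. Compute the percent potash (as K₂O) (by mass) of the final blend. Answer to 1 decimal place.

13.1% K₂O

Total mass = 5 + 45 = 50 kg.
K₂O mass = 50%×5 + 9%×45 = 6.55 kg.
% K₂O = 6.55 / 50 = 13.1%.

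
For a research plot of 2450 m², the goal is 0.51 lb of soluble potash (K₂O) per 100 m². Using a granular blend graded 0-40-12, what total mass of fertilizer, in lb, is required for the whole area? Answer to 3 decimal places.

Product per 100 m² = 0.51 / 12% = 4.25 lb.
Total product = 4.25 × 2450 / 100 = 104.125 lb.

104.125 lb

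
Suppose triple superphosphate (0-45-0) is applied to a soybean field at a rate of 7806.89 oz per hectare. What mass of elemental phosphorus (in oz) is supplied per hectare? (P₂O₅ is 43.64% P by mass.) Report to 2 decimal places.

1533.12 oz P per hectare

P₂O₅ per hectare = 7806.89 × 45% = 3513.1 oz.
Elemental P = 3513.1 × 0.4364 = 1533.117 oz per hectare.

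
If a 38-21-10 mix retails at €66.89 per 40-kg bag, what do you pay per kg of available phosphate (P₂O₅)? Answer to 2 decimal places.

P₂O₅ in bag = 40 × 21% = 8.4 kg.
Cost per kg P₂O₅ = €66.89 / 8.4 = €7.9631.

€7.96 per kg P₂O₅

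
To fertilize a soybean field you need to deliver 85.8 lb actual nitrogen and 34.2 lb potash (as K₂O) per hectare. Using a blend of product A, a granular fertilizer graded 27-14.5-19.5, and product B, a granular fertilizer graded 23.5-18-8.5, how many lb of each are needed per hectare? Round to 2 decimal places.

With a, b = lb per hectare of product A and product B:
N: 0.27·a + 0.235·b = 85.8
K₂O: 0.195·a + 0.085·b = 34.2
Solving simultaneously: a = 32.5246, b = 327.738.

32.52 lb product A, 327.74 lb product B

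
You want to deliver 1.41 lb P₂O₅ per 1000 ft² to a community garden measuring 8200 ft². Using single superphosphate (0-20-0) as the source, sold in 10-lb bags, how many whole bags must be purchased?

Product per 1000 ft² = 1.41 / 20% = 7.05 lb.
Total product = 7.05 × 8200 / 1000 = 57.81 lb.
Bags = ⌈57.81 / 10⌉ = 6.

6 bags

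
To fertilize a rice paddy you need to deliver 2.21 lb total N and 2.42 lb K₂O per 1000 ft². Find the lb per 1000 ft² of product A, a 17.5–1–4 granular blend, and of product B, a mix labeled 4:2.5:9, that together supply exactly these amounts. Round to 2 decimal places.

7.22 lb product A, 23.68 lb product B

Let a = lb of product A, b = lb of product B (per 1000 ft²).
N: 0.175·a + 0.04·b = 2.21
K₂O: 0.04·a + 0.09·b = 2.42
Eliminate a: (row1) − 0.175/0.04·(row2) → -0.35375·b = -8.3775, so b = 23.682.
Back-substitute: a = (2.21 − 0.04·23.682) / 0.175 = 7.21555.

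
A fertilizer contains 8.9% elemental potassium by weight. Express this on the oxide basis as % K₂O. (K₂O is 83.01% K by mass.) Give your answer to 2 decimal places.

%K₂O = 8.9 / 0.8301 = 10.7216%.

10.72% K₂O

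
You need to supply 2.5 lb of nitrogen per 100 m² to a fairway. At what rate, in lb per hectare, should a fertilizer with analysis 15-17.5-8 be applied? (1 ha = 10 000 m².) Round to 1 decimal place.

1666.7 lb of product per hectare

Product per 100 m² = 2.5 / 15% = 16.6667 lb.
Convert to per hectare: 16.6667 × 100 = 1666.67 lb.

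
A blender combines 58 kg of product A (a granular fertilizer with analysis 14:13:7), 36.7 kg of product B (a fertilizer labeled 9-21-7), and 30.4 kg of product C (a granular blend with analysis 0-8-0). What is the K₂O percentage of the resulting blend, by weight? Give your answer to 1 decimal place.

5.3% K₂O

Total mass = 58 + 36.7 + 30.4 = 125.1 kg.
K₂O mass = 7%×58 + 7%×36.7 + 0%×30.4 = 6.629 kg.
% K₂O = 6.629 / 125.1 = 5.29896%.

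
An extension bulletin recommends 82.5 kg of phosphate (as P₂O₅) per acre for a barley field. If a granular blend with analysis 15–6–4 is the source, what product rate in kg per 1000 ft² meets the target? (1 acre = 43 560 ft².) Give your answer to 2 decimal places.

Product per acre = 82.5 / 6% = 1375 kg.
Convert to per 1000 ft²: 1375 × 0.0229568 = 31.5657 kg.

31.57 kg of product per thousand sq ft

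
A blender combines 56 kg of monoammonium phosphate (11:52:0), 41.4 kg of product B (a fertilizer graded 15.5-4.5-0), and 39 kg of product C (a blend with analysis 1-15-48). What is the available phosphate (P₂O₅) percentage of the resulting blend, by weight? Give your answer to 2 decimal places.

Total mass = 56 + 41.4 + 39 = 136.4 kg.
P₂O₅ mass = 52%×56 + 4.5%×41.4 + 15%×39 = 36.833 kg.
% P₂O₅ = 36.833 / 136.4 = 27.0037%.

27.00% P₂O₅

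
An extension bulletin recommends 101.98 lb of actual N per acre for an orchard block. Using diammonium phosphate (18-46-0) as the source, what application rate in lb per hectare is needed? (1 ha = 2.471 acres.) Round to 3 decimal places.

Product per acre = 101.98 / 18% = 566.556 lb.
Convert to per hectare: 566.556 × 2.471 = 1399.9588 lb.

1399.959 lb of product per hectare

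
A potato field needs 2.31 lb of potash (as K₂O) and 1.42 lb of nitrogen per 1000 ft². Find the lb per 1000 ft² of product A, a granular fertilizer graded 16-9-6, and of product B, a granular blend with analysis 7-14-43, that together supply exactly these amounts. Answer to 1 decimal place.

With a, b = lb per 1000 ft² of product A and product B:
K₂O: 0.06·a + 0.43·b = 2.31
N: 0.16·a + 0.07·b = 1.42
Eliminate a: (row1) − 0.06/0.16·(row2) → 0.40375·b = 1.7775, so b = 4.40248.
Back-substitute: a = (2.31 − 0.43·4.40248) / 0.06 = 6.94892.

6.9 lb product A, 4.4 lb product B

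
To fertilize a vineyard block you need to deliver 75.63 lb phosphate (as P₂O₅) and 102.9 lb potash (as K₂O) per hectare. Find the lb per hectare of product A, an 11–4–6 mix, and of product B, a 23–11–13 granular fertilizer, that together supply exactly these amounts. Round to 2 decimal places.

With a, b = lb per hectare of product A and product B:
P₂O₅: 0.04·a + 0.11·b = 75.63
K₂O: 0.06·a + 0.13·b = 102.9
Eliminate b: (row1) − 0.11/0.13·(row2) → -0.0107692·a = -11.4392, so a = 1062.214.
Then b = (102.9 − 0.06·1062.214) / 0.13 = 301.286.

1062.21 lb product A, 301.29 lb product B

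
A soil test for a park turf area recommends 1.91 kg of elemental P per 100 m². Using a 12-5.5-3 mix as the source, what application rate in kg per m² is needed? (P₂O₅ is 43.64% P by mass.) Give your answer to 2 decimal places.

0.80 kg of product per sq m

As P₂O₅: 1.91 / 0.4364 = 4.37672 kg per 100 m².
Product per 100 m² = 4.37672 / 5.5% = 79.5767 kg.
Convert to per m²: 79.5767 × 0.01 = 0.795767 kg.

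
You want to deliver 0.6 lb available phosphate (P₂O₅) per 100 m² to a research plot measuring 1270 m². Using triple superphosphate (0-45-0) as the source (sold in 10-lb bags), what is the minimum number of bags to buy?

2 bags

Product per 100 m² = 0.6 / 45% = 1.33333 lb.
Total product = 1.33333 × 1270 / 100 = 16.9333 lb.
Bags = ⌈16.9333 / 10⌉ = 2.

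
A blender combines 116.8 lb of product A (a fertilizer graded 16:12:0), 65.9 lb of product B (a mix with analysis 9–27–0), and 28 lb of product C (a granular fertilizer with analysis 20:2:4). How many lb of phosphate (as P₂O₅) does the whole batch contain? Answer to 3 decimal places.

32.369 lb P₂O₅

P₂O₅ mass = 12%×116.8 + 27%×65.9 + 2%×28 = 32.369 lb.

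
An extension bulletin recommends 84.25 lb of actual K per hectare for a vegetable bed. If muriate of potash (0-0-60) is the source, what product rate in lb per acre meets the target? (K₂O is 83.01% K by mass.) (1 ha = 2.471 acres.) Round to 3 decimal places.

68.457 lb of product per acre

As K₂O: 84.25 / 0.8301 = 101.494 lb per hectare.
Product per hectare = 101.494 / 60% = 169.156 lb.
Convert to per acre: 169.156 × 0.404694 = 68.4566 lb.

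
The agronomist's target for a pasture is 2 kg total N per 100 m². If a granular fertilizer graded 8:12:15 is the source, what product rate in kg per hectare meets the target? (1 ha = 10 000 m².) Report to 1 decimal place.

2500.0 kg of product per hectare

Product per 100 m² = 2 / 8% = 25 kg.
Convert to per hectare: 25 × 100 = 2500 kg.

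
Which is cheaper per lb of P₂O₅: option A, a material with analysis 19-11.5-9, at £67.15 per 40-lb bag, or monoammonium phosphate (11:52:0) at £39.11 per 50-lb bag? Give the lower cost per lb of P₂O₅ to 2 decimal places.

£1.50 per lb P₂O₅ (monoammonium phosphate)

option A: P₂O₅ per bag = 40 × 11.5% = 4.6 lb; cost = 67.15 / 4.6 = £14.5978/lb P₂O₅.
monoammonium phosphate: P₂O₅ per bag = 50 × 52% = 26 lb; cost = 39.11 / 26 = £1.5042/lb P₂O₅.
monoammonium phosphate is cheaper.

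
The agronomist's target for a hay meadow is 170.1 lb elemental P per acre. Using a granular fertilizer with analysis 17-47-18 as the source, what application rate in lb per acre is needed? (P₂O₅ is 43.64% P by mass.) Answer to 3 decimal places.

829.319 lb of product per acre

As P₂O₅: 170.1 / 0.4364 = 389.78 lb per acre.
Product per acre = 389.78 / 47% = 829.3192 lb.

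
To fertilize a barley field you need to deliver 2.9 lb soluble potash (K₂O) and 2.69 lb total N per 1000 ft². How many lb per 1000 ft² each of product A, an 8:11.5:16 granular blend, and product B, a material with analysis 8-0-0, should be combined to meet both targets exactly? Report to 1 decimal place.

18.1 lb product A, 15.5 lb product B

Per-1000 ft² balance (a = product A, b = product B):
K₂O: 0.16·a + 0·b = 2.9
N: 0.08·a + 0.08·b = 2.69
Eliminate b: (row1) − 0/0.08·(row2) → 0.16·a = 2.9, so a = 18.125.
Then b = (2.69 − 0.08·18.125) / 0.08 = 15.5.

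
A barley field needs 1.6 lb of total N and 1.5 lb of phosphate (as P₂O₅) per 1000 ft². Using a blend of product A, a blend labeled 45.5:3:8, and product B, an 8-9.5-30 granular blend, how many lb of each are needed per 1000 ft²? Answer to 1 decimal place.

0.8 lb product A, 15.5 lb product B

Per-1000 ft² balance (a = product A, b = product B):
N: 0.455·a + 0.08·b = 1.6
P₂O₅: 0.03·a + 0.095·b = 1.5
From row1: a = (1.6 − 0.08·b) / 0.455.
Into row2: 0.03·(1.6 − 0.08·b)/0.455 + 0.095·b = 1.5 → b = 15.5419, a = 0.783833.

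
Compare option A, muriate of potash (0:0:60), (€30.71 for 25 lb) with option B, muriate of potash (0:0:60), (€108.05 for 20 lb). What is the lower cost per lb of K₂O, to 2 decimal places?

€2.05 per lb K₂O (option A)

option A: K₂O per bag = 25 × 60% = 15 lb; cost = 30.71 / 15 = €2.0473/lb K₂O.
option B: K₂O per bag = 20 × 60% = 12 lb; cost = 108.05 / 12 = €9.0042/lb K₂O.
option A is cheaper.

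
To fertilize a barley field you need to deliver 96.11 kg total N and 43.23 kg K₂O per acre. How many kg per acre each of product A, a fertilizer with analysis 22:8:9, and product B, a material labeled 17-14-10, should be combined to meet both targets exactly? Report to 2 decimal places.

Per-acre balance (a = product A, b = product B):
N: 0.22·a + 0.17·b = 96.11
K₂O: 0.09·a + 0.1·b = 43.23
Eliminate b: (row1) − 0.17/0.1·(row2) → 0.067·a = 22.619, so a = 337.597.
Then b = (43.23 − 0.09·337.597) / 0.1 = 128.463.

337.60 kg product A, 128.46 kg product B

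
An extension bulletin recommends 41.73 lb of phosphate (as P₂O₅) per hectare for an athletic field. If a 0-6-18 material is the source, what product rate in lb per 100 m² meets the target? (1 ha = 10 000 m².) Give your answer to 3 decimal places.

6.955 lb of product per hundred sq m

Product per hectare = 41.73 / 6% = 695.5 lb.
Convert to per 100 m²: 695.5 × 0.01 = 6.955 lb.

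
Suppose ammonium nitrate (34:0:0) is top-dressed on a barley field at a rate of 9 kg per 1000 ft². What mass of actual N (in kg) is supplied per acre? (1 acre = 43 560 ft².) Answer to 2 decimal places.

nitrogen per 1000 ft² = 9 × 34% = 3.06 kg.
Convert to per acre: 3.06 × 43.56 = 133.294 kg.

133.29 kg N per acre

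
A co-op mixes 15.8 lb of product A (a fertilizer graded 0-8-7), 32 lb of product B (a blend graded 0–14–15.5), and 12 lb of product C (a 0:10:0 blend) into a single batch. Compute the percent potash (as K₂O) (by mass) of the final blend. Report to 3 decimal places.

Total mass = 15.8 + 32 + 12 = 59.8 lb.
K₂O mass = 7%×15.8 + 15.5%×32 + 0%×12 = 6.066 lb.
% K₂O = 6.066 / 59.8 = 10.1438%.

10.144% K₂O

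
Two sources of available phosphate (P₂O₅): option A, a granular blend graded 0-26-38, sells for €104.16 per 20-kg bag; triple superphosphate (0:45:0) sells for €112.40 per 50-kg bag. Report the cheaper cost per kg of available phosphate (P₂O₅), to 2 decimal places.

option A: P₂O₅ per bag = 20 × 26% = 5.2 kg; cost = 104.16 / 5.2 = €20.0308/kg P₂O₅.
triple superphosphate: P₂O₅ per bag = 50 × 45% = 22.5 kg; cost = 112.40 / 22.5 = €4.9956/kg P₂O₅.
triple superphosphate is cheaper.

€5.00 per kg P₂O₅ (triple superphosphate)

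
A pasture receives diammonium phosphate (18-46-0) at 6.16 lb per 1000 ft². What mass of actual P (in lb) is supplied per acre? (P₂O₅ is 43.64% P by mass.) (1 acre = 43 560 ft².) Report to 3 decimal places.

P₂O₅ per 1000 ft² = 6.16 × 46% = 2.8336 lb.
Elemental P = 2.8336 × 0.4364 = 1.23658 lb per 1000 ft².
Convert to per acre: 1.23658 × 43.56 = 53.8656 lb.

53.866 lb P per acre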